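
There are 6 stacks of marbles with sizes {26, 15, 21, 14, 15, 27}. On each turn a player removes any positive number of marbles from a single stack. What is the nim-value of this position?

Compute the nim-sum pairwise:
26 XOR 15 = 21
21 XOR 21 = 0
0 XOR 14 = 14
14 XOR 15 = 1
1 XOR 27 = 26

26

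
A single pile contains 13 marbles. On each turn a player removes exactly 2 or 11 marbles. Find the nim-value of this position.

0

Grundy values for subtraction set {2, 11}:
k:     0  1  2  3  4  5  6  7  8  9 10 11 12 13
g(k):  0  0  1  1  0  0  1  1  0  0  1  1  2  0
So g(13) = 0.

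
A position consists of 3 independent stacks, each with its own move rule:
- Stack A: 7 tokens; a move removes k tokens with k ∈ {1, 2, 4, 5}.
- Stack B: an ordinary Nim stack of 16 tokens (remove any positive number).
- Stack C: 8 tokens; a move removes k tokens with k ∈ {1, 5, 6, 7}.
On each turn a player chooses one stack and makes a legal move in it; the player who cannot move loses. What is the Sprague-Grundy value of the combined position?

19

Build the Grundy sequence for stack A with g(k) = mex{g(k−s) : s ∈ {1, 2, 4, 5}, s ≤ k}:
k:     0  1  2  3  4  5  6  7
g(k):  0  1  2  0  1  2  0  1
So g(7) = 1.
Stack B is a plain Nim stack of size 16, so its Grundy value is 16.
Build the Grundy sequence for stack C with g(k) = mex{g(k−s) : s ∈ {1, 5, 6, 7}, s ≤ k}:
k:     0  1  2  3  4  5  6  7  8
g(k):  0  1  0  1  0  1  2  3  2
So g(8) = 2.
By the Sprague-Grundy theorem, the Grundy value of a sum of independent games is the XOR of the component values.
Combined value = 1 ⊕ 16 ⊕ 2 = 19.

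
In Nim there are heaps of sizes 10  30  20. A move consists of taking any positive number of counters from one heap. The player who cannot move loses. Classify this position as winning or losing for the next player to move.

Losing position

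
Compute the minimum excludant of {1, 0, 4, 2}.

3

The values 0, 1, 2 are all present; 3 is the first non-negative integer missing from the set.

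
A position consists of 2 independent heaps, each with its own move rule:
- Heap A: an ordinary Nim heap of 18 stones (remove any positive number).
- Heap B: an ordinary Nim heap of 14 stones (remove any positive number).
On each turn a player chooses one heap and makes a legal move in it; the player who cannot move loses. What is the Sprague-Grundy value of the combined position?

28

Heap A is a plain Nim heap of size 18, so its Grundy value is 18.
Heap B is a plain Nim heap of size 14, so its Grundy value is 14.
The value of a disjunctive sum is the nim-sum of the parts.
Combined value = 18 ⊕ 14 = 28.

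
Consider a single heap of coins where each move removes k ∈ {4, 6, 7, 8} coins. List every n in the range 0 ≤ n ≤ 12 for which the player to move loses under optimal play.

Grundy values for subtraction set {4, 6, 7, 8}:
k:     0  1  2  3  4  5  6  7  8  9 10 11 12
g(k):  0  0  0  0  1  1  1  1  2  2  2  2  0
The P-positions (g = 0) in 0..12 are 0, 1, 2, 3, 12.

0, 1, 2, 3, 12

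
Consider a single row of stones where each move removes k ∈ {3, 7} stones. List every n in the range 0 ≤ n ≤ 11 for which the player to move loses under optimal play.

Build the Grundy sequence with g(k) = mex{g(k−s) : s ∈ {3, 7}, s ≤ k}:
k:     0  1  2  3  4  5  6  7  8  9 10 11
g(k):  0  0  0  1  1  1  0  2  2  1  0  0
The P-positions (g = 0) in 0..11 are 0, 1, 2, 6, 10, 11.

0, 1, 2, 6, 10, 11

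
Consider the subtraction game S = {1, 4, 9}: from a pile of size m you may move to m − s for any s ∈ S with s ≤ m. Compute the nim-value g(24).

2

Build the Grundy sequence with g(k) = mex{g(k−s) : s ∈ {1, 4, 9}, s ≤ k}:
k:     0  1  2  3  4  5  6  7  8  9 10 11 12 13 14 15 16 17 18 19 20 21 22 23 24
g(k):  0  1  0  1  2  0  1  0  1  2  0  1  0  1  2  0  1  0  1  2  0  1  0  1  2
So g(24) = 2.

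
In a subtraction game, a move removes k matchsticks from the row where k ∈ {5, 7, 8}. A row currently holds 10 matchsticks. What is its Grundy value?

Grundy values for subtraction set {5, 7, 8}:
g(0) = mex{} = 0
g(1) = mex{} = 0
g(2) = mex{} = 0
g(3) = mex{} = 0
g(4) = mex{} = 0
g(5) = mex{0} = 1
g(6) = mex{0} = 1
g(7) = mex{0} = 1
g(8) = mex{0} = 1
g(9) = mex{0} = 1
g(10) = mex{0,1} = 2
So g(10) = 2.

2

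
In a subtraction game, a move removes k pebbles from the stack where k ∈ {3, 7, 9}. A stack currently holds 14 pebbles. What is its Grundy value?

0

Grundy values for subtraction set {3, 7, 9}:
k:     0  1  2  3  4  5  6  7  8  9 10 11 12 13 14
g(k):  0  0  0  1  1  1  0  2  2  1  3  3  0  2  0
So g(14) = 0.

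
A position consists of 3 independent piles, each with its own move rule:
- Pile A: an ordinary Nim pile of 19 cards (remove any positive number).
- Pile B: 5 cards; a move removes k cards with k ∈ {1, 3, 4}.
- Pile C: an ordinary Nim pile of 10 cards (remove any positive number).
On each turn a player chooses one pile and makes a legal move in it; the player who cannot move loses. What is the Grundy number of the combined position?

26

Pile A is a plain Nim pile of size 19, so its Grundy value is 19.
For pile B, compute g(0), g(1), … with moves {1, 3, 4}:
g(0) = mex{} = 0
g(1) = mex{0} = 1
g(2) = mex{1} = 0
g(3) = mex{0} = 1
g(4) = mex{0,1} = 2
g(5) = mex{0,1,2} = 3
So g(5) = 3.
Pile C is a plain Nim pile of size 10, so its Grundy value is 10.
The value of a disjunctive sum is the nim-sum of the parts.
Combined value = 19 ⊕ 3 ⊕ 10 = 26.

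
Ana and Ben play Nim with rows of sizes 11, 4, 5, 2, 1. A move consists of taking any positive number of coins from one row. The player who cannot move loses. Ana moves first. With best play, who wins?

Compute the nim-sum pairwise:
11 ^ 4 = 15
15 ^ 5 = 10
10 ^ 2 = 8
8 ^ 1 = 9
The nim-sum is 9 ≠ 0, so this is an N-position: the player to move can win; Ana has a winning move.

Ana wins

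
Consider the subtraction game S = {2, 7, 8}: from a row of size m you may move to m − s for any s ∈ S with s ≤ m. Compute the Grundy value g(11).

3

Compute g(0), g(1), … for moves {2, 7, 8}:
k:     0  1  2  3  4  5  6  7  8  9 10 11
g(k):  0  0  1  1  0  0  1  1  2  2  0  3
So g(11) = 3.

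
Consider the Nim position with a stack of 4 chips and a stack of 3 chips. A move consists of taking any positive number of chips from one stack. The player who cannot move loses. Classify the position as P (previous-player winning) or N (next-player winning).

N-position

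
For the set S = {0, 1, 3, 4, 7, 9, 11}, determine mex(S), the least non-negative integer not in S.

The values 0, 1 are all present; 2 is the first non-negative integer missing from the set.

2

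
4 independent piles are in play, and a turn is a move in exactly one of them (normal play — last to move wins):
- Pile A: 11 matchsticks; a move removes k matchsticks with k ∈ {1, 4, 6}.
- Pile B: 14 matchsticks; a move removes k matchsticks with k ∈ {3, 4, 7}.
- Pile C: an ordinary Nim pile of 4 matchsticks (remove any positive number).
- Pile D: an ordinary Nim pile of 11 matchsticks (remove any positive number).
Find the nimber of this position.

Build the Grundy sequence for pile A with g(k) = mex{g(k−s) : s ∈ {1, 4, 6}, s ≤ k}:
k:     0  1  2  3  4  5  6  7  8  9 10 11
g(k):  0  1  0  1  2  0  1  0  1  2  0  1
So g(11) = 1.
Grundy values for pile B (subtraction set {3, 4, 7}):
k:     0  1  2  3  4  5  6  7  8  9 10 11 12 13 14
g(k):  0  0  0  1  1  1  2  2  2  3  0  0  0  1  1
So g(14) = 1.
Pile C is a plain Nim pile of size 4, so its Grundy value is 4.
Pile D is a plain Nim pile of size 11, so its Grundy value is 11.
The value of a disjunctive sum is the nim-sum of the parts.
Combined value = 1 ⊕ 1 ⊕ 4 ⊕ 11 = 15.

15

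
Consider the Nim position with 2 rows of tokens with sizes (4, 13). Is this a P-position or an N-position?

Compute the nim-sum pairwise:
4 ⊕ 13 = 9
The nim-sum is 9 ≠ 0, so this is an N-position: the player to move can win.

N-position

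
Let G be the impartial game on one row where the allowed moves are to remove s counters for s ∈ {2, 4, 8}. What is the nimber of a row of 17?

2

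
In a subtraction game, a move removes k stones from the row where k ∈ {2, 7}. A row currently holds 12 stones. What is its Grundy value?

1

Compute g(0), g(1), … for moves {2, 7}:
g(0) = mex{} = 0
g(1) = mex{} = 0
g(2) = mex{0} = 1
g(3) = mex{0} = 1
g(4) = mex{1} = 0
g(5) = mex{1} = 0
g(6) = mex{0} = 1
g(7) = mex{0} = 1
g(8) = mex{0,1} = 2
g(9) = mex{1} = 0
g(10) = mex{1,2} = 0
g(11) = mex{0} = 1
g(12) = mex{0} = 1
So g(12) = 1.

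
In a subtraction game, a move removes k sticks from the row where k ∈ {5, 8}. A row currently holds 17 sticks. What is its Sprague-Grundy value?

0

Grundy values for subtraction set {5, 8}:
k:     0  1  2  3  4  5  6  7  8  9 10 11 12 13 14 15 16 17
g(k):  0  0  0  0  0  1  1  1  1  1  2  2  2  0  0  0  0  0
So g(17) = 0.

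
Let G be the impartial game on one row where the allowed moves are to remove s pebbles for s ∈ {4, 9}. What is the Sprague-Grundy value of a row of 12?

Build the Grundy sequence with g(k) = mex{g(k−s) : s ∈ {4, 9}, s ≤ k}:
g(0) = mex{} = 0
g(1) = mex{} = 0
g(2) = mex{} = 0
g(3) = mex{} = 0
g(4) = mex{0} = 1
g(5) = mex{0} = 1
g(6) = mex{0} = 1
g(7) = mex{0} = 1
g(8) = mex{1} = 0
g(9) = mex{0,1} = 2
g(10) = mex{0,1} = 2
g(11) = mex{0,1} = 2
g(12) = mex{0} = 1
So g(12) = 1.

1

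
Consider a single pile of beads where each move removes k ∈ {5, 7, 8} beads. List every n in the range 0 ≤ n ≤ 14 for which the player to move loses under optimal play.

0, 1, 2, 3, 4, 13, 14

Compute g(0), g(1), … for moves {5, 7, 8}:
g(0) = mex{} = 0
g(1) = mex{} = 0
g(2) = mex{} = 0
g(3) = mex{} = 0
g(4) = mex{} = 0
g(5) = mex{0} = 1
g(6) = mex{0} = 1
g(7) = mex{0} = 1
g(8) = mex{0} = 1
g(9) = mex{0} = 1
g(10) = mex{0,1} = 2
g(11) = mex{0,1} = 2
g(12) = mex{0,1} = 2
g(13) = mex{1} = 0
g(14) = mex{1} = 0
The P-positions (g = 0) in 0..14 are 0, 1, 2, 3, 4, 13, 14.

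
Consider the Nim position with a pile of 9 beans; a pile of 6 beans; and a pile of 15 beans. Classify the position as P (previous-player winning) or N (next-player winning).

Nim-sum: 9 XOR 6 XOR 15 = 0.
The nim-sum is 0, so this is a P-position: the player to move is in a losing position under optimal play.

P-position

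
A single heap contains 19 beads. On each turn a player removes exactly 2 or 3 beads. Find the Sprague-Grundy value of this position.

2

Build the Grundy sequence with g(k) = mex{g(k−s) : s ∈ {2, 3}, s ≤ k}:
k:     0  1  2  3  4  5  6  7  8  9 10 11 12 13 14 15 16 17 18 19
g(k):  0  0  1  1  2  0  0  1  1  2  0  0  1  1  2  0  0  1  1  2
So g(19) = 2.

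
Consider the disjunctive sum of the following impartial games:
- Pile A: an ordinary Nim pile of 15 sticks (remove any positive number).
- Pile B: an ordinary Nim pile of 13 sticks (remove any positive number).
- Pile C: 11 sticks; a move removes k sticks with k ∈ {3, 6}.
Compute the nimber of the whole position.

2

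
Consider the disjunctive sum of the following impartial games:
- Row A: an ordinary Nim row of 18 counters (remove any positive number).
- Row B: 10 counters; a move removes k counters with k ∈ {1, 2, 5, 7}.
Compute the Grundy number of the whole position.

19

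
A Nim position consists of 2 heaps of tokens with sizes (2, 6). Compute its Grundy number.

4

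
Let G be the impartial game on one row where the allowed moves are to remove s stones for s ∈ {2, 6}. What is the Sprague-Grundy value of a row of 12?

Compute g(0), g(1), … for moves {2, 6}:
g(0) = mex{} = 0
g(1) = mex{} = 0
g(2) = mex{0} = 1
g(3) = mex{0} = 1
g(4) = mex{1} = 0
g(5) = mex{1} = 0
g(6) = mex{0} = 1
g(7) = mex{0} = 1
g(8) = mex{1} = 0
g(9) = mex{1} = 0
g(10) = mex{0} = 1
g(11) = mex{0} = 1
g(12) = mex{1} = 0
So g(12) = 0.

0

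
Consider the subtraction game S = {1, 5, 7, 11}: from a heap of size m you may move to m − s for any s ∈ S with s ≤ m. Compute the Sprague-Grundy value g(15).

1

Compute g(0), g(1), … for moves {1, 5, 7, 11}:
k:     0  1  2  3  4  5  6  7  8  9 10 11 12 13 14 15
g(k):  0  1  0  1  0  1  0  1  0  1  0  1  0  1  0  1
So g(15) = 1.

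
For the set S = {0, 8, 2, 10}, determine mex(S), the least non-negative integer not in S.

0 is in the set but 1 is not, so the mex is 1.

1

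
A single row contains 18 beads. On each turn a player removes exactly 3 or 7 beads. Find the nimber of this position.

Grundy values for subtraction set {3, 7}:
k:     0  1  2  3  4  5  6  7  8  9 10 11 12 13 14 15 16 17 18
g(k):  0  0  0  1  1  1  0  2  2  1  0  0  0  1  1  1  0  2  2
So g(18) = 2.

2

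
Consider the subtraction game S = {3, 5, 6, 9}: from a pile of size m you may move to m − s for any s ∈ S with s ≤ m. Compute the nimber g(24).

Grundy values for subtraction set {3, 5, 6, 9}:
k:     0  1  2  3  4  5  6  7  8  9 10 11 12 13 14 15 16 17 18 19 20 21 22 23 24
g(k):  0  0  0  1  1  1  2  2  2  3  3  3  0  0  0  1  1  1  2  2  2  3  3  3  0
So g(24) = 0.

0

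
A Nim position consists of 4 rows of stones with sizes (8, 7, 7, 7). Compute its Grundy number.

Write each in binary and XOR column by column:
  1000  (8)
  0111  (7)
  0111  (7)
  0111  (7)
  ----
  1111  (15)

15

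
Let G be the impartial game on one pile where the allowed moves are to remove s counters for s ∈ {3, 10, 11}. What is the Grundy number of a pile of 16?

Grundy values for subtraction set {3, 10, 11}:
k:     0  1  2  3  4  5  6  7  8  9 10 11 12 13 14 15 16
g(k):  0  0  0  1  1  1  0  0  0  1  1  1  2  2  0  0  3
So g(16) = 3.

3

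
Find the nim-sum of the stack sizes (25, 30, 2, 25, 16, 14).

Compute the nim-sum pairwise:
25 ⊕ 30 = 7
7 ⊕ 2 = 5
5 ⊕ 25 = 28
28 ⊕ 16 = 12
12 ⊕ 14 = 2

2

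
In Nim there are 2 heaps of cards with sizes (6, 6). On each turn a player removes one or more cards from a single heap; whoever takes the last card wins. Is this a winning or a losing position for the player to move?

Bitwise XOR of the heap sizes:
  110  (6)
  110  (6)
  ---
  000  (0)
The nim-sum is 0, so this is a P-position: the player to move is in a losing position under optimal play.

Losing position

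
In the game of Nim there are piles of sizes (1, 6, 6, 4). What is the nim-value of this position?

5

Nim-sum: 1 XOR 6 XOR 6 XOR 4 = 5.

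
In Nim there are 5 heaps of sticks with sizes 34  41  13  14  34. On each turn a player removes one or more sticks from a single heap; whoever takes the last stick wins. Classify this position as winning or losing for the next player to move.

Winning position

Nim-sum: 34 ^ 41 ^ 13 ^ 14 ^ 34 = 42.
The nim-sum is 42 ≠ 0, so this is an N-position: the player to move can win.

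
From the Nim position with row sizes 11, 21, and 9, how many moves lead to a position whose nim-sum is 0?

1

Nim-sum: 11 XOR 21 XOR 9 = 23.
The overall nim-sum is X = 23. A row of size p has a winning move iff p XOR X < p (reduce it to p XOR X).
  11: 11 XOR 23 = 28 ≥ 11 — no move.
  21: 21 XOR 23 = 2 < 21 — winning move (to 2).
  9: 9 XOR 23 = 30 ≥ 9 — no move.
That gives 1 winning move.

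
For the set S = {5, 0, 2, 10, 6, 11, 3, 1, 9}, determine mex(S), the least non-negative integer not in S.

The values 0, 1, 2, 3 are all present; 4 is the first non-negative integer missing from the set.

4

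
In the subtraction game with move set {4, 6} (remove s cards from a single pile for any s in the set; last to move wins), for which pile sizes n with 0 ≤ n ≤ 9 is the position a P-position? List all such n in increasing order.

0, 1, 2, 3

Grundy values for subtraction set {4, 6}:
k:     0  1  2  3  4  5  6  7  8  9
g(k):  0  0  0  0  1  1  1  1  2  2
The P-positions (g = 0) in 0..9 are 0, 1, 2, 3.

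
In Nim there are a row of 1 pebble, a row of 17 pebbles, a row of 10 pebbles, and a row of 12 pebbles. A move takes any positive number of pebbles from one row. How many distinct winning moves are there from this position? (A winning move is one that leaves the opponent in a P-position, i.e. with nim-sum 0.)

1

Nim-sum: 1 XOR 17 XOR 10 XOR 12 = 22.
The overall nim-sum is X = 22. A row of size p has a winning move iff p XOR X < p (reduce it to p XOR X).
  1: 1 XOR 22 = 23 ≥ 1 — no move.
  17: 17 XOR 22 = 7 < 17 — winning move (to 7).
  10: 10 XOR 22 = 28 ≥ 10 — no move.
  12: 12 XOR 22 = 26 ≥ 12 — no move.
That gives 1 winning move.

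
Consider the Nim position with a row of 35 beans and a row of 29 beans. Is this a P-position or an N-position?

N-position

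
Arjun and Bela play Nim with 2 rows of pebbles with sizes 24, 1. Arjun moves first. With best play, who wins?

Compute the nim-sum pairwise:
24 ⊕ 1 = 25
The nim-sum is 25 ≠ 0, so this is an N-position: the player to move can win; Arjun has a winning move.

Arjun wins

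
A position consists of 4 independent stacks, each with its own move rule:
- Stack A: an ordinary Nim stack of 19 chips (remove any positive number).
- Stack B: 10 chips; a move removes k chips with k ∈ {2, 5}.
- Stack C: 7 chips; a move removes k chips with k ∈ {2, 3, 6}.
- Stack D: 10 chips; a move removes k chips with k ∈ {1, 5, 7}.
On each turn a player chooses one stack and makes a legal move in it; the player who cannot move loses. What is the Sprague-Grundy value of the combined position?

19

Stack A is a plain Nim stack of size 19, so its Grundy value is 19.
Grundy values for stack B (subtraction set {2, 5}):
g(0) = mex{} = 0
g(1) = mex{} = 0
g(2) = mex{0} = 1
g(3) = mex{0} = 1
g(4) = mex{1} = 0
g(5) = mex{0,1} = 2
g(6) = mex{0} = 1
g(7) = mex{1,2} = 0
g(8) = mex{1} = 0
g(9) = mex{0} = 1
g(10) = mex{0,2} = 1
So g(10) = 1.
Grundy values for stack C (subtraction set {2, 3, 6}):
g(0) = mex{} = 0
g(1) = mex{} = 0
g(2) = mex{0} = 1
g(3) = mex{0} = 1
g(4) = mex{0,1} = 2
g(5) = mex{1} = 0
g(6) = mex{0,1,2} = 3
g(7) = mex{0,2} = 1
So g(7) = 1.
Grundy values for stack D (subtraction set {1, 5, 7}):
k:     0  1  2  3  4  5  6  7  8  9 10
g(k):  0  1  0  1  0  1  0  1  0  1  0
So g(10) = 0.
The value of a disjunctive sum is the nim-sum of the parts.
Combined value = 19 XOR 1 XOR 1 XOR 0 = 19.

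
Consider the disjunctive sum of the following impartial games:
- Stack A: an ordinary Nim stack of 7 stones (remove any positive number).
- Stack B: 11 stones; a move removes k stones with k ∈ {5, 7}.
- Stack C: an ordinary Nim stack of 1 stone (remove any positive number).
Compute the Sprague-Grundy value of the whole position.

4

Stack A is a plain Nim stack of size 7, so its Grundy value is 7.
For stack B, compute g(0), g(1), … with moves {5, 7}:
k:     0  1  2  3  4  5  6  7  8  9 10 11
g(k):  0  0  0  0  0  1  1  1  1  1  2  2
So g(11) = 2.
Stack C is a plain Nim stack of size 1, so its Grundy value is 1.
The value of a disjunctive sum is the nim-sum of the parts.
Combined value = 7 XOR 2 XOR 1 = 4.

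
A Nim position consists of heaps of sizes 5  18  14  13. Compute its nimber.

20

Compute the nim-sum pairwise:
5 XOR 18 = 23
23 XOR 14 = 25
25 XOR 13 = 20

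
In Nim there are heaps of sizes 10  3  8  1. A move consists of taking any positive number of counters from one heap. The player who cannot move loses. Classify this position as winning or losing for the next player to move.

Losing position

Nim-sum: 10 ⊕ 3 ⊕ 8 ⊕ 1 = 0.
The nim-sum is 0, so this is a P-position: the player to move is in a losing position under optimal play.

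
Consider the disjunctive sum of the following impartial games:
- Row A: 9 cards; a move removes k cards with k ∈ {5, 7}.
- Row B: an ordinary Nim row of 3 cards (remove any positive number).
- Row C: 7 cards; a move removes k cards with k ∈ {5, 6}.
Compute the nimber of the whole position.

3

For row A, compute g(0), g(1), … with moves {5, 7}:
k:     0  1  2  3  4  5  6  7  8  9
g(k):  0  0  0  0  0  1  1  1  1  1
So g(9) = 1.
Row B is a plain Nim row of size 3, so its Grundy value is 3.
For row C, compute g(0), g(1), … with moves {5, 6}:
g(0) = mex{} = 0
g(1) = mex{} = 0
g(2) = mex{} = 0
g(3) = mex{} = 0
g(4) = mex{} = 0
g(5) = mex{0} = 1
g(6) = mex{0} = 1
g(7) = mex{0} = 1
So g(7) = 1.
By the Sprague-Grundy theorem, the Grundy value of a sum of independent games is the XOR of the component values.
Combined value = 1 ⊕ 3 ⊕ 1 = 3.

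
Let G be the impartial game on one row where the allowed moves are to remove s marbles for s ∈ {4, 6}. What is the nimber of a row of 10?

Grundy values for subtraction set {4, 6}:
k:     0  1  2  3  4  5  6  7  8  9 10
g(k):  0  0  0  0  1  1  1  1  2  2  0
So g(10) = 0.

0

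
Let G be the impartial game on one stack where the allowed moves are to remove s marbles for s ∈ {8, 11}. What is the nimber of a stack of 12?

Compute g(0), g(1), … for moves {8, 11}:
k:     0  1  2  3  4  5  6  7  8  9 10 11 12
g(k):  0  0  0  0  0  0  0  0  1  1  1  1  1
So g(12) = 1.

1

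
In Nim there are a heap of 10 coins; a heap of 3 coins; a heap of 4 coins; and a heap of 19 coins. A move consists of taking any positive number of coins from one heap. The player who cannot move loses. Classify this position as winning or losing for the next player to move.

In binary:
  01010  (10)
  00011  (3)
  00100  (4)
  10011  (19)
  -----
  11110  (30)
The nim-sum is 30 ≠ 0, so this is an N-position: the player to move can win.

Winning position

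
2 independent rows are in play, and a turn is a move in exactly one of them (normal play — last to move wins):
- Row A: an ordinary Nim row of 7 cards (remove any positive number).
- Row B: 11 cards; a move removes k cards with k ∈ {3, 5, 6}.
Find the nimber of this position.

Row A is a plain Nim row of size 7, so its Grundy value is 7.
Grundy values for row B (subtraction set {3, 5, 6}):
g(0) = mex{} = 0
g(1) = mex{} = 0
g(2) = mex{} = 0
g(3) = mex{0} = 1
g(4) = mex{0} = 1
g(5) = mex{0} = 1
g(6) = mex{0,1} = 2
g(7) = mex{0,1} = 2
g(8) = mex{0,1} = 2
g(9) = mex{1,2} = 0
g(10) = mex{1,2} = 0
g(11) = mex{1,2} = 0
So g(11) = 0.
The value of a disjunctive sum is the nim-sum of the parts.
Combined value = 7 ⊕ 0 = 7.

7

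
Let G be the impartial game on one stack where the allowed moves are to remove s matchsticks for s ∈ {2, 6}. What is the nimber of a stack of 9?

Build the Grundy sequence with g(k) = mex{g(k−s) : s ∈ {2, 6}, s ≤ k}:
g(0) = mex{} = 0
g(1) = mex{} = 0
g(2) = mex{0} = 1
g(3) = mex{0} = 1
g(4) = mex{1} = 0
g(5) = mex{1} = 0
g(6) = mex{0} = 1
g(7) = mex{0} = 1
g(8) = mex{1} = 0
g(9) = mex{1} = 0
So g(9) = 0.

0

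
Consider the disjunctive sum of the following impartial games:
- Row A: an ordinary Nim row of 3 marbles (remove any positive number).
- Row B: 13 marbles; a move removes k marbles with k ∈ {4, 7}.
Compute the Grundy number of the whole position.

3

Row A is a plain Nim row of size 3, so its Grundy value is 3.
Build the Grundy sequence for row B with g(k) = mex{g(k−s) : s ∈ {4, 7}, s ≤ k}:
k:     0  1  2  3  4  5  6  7  8  9 10 11 12 13
g(k):  0  0  0  0  1  1  1  1  2  2  2  0  0  0
So g(13) = 0.
The value of a disjunctive sum is the nim-sum of the parts.
Combined value = 3 ⊕ 0 = 3.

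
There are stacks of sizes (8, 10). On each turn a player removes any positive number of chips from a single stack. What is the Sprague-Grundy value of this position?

Compute the nim-sum pairwise:
8 ⊕ 10 = 2

2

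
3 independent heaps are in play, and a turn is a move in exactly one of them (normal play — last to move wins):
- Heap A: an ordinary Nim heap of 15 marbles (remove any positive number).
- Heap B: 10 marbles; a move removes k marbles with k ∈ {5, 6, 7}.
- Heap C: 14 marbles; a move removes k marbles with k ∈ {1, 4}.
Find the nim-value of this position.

15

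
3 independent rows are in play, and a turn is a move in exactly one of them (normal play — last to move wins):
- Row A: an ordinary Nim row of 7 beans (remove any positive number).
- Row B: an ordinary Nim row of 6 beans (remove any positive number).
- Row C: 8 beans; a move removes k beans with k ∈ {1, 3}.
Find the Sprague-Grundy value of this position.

Row A is a plain Nim row of size 7, so its Grundy value is 7.
Row B is a plain Nim row of size 6, so its Grundy value is 6.
For row C, compute g(0), g(1), … with moves {1, 3}:
g(0) = mex{} = 0
g(1) = mex{0} = 1
g(2) = mex{1} = 0
g(3) = mex{0} = 1
g(4) = mex{1} = 0
g(5) = mex{0} = 1
g(6) = mex{1} = 0
g(7) = mex{0} = 1
g(8) = mex{1} = 0
So g(8) = 0.
By the Sprague-Grundy theorem, the Grundy value of a sum of independent games is the XOR of the component values.
Combined value = 7 ⊕ 6 ⊕ 0 = 1.

1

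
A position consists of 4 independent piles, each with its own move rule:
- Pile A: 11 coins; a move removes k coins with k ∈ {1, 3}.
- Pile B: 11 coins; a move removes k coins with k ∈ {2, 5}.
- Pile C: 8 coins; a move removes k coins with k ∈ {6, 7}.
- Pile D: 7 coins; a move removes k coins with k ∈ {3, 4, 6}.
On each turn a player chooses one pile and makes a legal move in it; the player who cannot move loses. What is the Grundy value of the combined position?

2

For pile A, compute g(0), g(1), … with moves {1, 3}:
g(0) = mex{} = 0
g(1) = mex{0} = 1
g(2) = mex{1} = 0
g(3) = mex{0} = 1
g(4) = mex{1} = 0
g(5) = mex{0} = 1
g(6) = mex{1} = 0
g(7) = mex{0} = 1
g(8) = mex{1} = 0
g(9) = mex{0} = 1
g(10) = mex{1} = 0
g(11) = mex{0} = 1
So g(11) = 1.
For pile B, compute g(0), g(1), … with moves {2, 5}:
k:     0  1  2  3  4  5  6  7  8  9 10 11
g(k):  0  0  1  1  0  2  1  0  0  1  1  0
So g(11) = 0.
For pile C, compute g(0), g(1), … with moves {6, 7}:
k:     0  1  2  3  4  5  6  7  8
g(k):  0  0  0  0  0  0  1  1  1
So g(8) = 1.
For pile D, compute g(0), g(1), … with moves {3, 4, 6}:
k:     0  1  2  3  4  5  6  7
g(k):  0  0  0  1  1  1  2  2
So g(7) = 2.
By the Sprague-Grundy theorem, the Grundy value of a sum of independent games is the XOR of the component values.
Combined value = 1 ⊕ 0 ⊕ 1 ⊕ 2 = 2.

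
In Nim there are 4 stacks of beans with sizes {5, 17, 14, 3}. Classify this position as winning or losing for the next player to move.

Winning position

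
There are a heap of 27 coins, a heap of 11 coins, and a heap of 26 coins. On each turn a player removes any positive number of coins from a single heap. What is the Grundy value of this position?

10

Bitwise XOR of the heap sizes:
  11011  (27)
  01011  (11)
  11010  (26)
  -----
  01010  (10)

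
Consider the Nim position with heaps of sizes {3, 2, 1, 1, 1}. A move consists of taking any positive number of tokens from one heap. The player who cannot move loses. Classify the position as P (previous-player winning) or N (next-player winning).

Compute the nim-sum pairwise:
3 ^ 2 = 1
1 ^ 1 = 0
0 ^ 1 = 1
1 ^ 1 = 0
The nim-sum is 0, so this is a P-position: the player to move is in a losing position under optimal play.

P-position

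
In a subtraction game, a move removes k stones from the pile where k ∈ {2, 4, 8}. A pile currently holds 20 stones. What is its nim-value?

1

Grundy values for subtraction set {2, 4, 8}:
k:     0  1  2  3  4  5  6  7  8  9 10 11 12 13 14 15 16 17 18 19 20
g(k):  0  0  1  1  2  2  0  0  1  1  2  2  0  0  1  1  2  2  0  0  1
So g(20) = 1.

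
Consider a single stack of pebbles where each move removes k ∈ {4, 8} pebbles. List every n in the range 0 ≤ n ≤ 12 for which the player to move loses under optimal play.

0, 1, 2, 3, 12

Grundy values for subtraction set {4, 8}:
k:     0  1  2  3  4  5  6  7  8  9 10 11 12
g(k):  0  0  0  0  1  1  1  1  2  2  2  2  0
The P-positions (g = 0) in 0..12 are 0, 1, 2, 3, 12.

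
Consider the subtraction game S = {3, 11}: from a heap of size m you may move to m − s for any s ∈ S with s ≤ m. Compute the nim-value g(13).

Build the Grundy sequence with g(k) = mex{g(k−s) : s ∈ {3, 11}, s ≤ k}:
g(0) = mex{} = 0
g(1) = mex{} = 0
g(2) = mex{} = 0
g(3) = mex{0} = 1
g(4) = mex{0} = 1
g(5) = mex{0} = 1
g(6) = mex{1} = 0
g(7) = mex{1} = 0
g(8) = mex{1} = 0
g(9) = mex{0} = 1
g(10) = mex{0} = 1
g(11) = mex{0} = 1
g(12) = mex{0,1} = 2
g(13) = mex{0,1} = 2
So g(13) = 2.

2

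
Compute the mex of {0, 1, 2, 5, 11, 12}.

3

The values 0, 1, 2 are all present; 3 is the first non-negative integer missing from the set.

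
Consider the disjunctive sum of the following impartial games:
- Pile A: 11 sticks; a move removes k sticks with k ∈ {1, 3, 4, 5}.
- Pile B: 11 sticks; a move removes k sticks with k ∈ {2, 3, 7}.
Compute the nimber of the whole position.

1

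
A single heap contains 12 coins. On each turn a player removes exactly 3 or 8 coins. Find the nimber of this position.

Build the Grundy sequence with g(k) = mex{g(k−s) : s ∈ {3, 8}, s ≤ k}:
g(0) = mex{} = 0
g(1) = mex{} = 0
g(2) = mex{} = 0
g(3) = mex{0} = 1
g(4) = mex{0} = 1
g(5) = mex{0} = 1
g(6) = mex{1} = 0
g(7) = mex{1} = 0
g(8) = mex{0,1} = 2
g(9) = mex{0} = 1
g(10) = mex{0} = 1
g(11) = mex{1,2} = 0
g(12) = mex{1} = 0
So g(12) = 0.

0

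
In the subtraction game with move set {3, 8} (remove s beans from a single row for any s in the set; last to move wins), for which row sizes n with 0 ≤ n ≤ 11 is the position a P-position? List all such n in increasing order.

0, 1, 2, 6, 7, 11

Build the Grundy sequence with g(k) = mex{g(k−s) : s ∈ {3, 8}, s ≤ k}:
g(0) = mex{} = 0
g(1) = mex{} = 0
g(2) = mex{} = 0
g(3) = mex{0} = 1
g(4) = mex{0} = 1
g(5) = mex{0} = 1
g(6) = mex{1} = 0
g(7) = mex{1} = 0
g(8) = mex{0,1} = 2
g(9) = mex{0} = 1
g(10) = mex{0} = 1
g(11) = mex{1,2} = 0
The P-positions (g = 0) in 0..11 are 0, 1, 2, 6, 7, 11.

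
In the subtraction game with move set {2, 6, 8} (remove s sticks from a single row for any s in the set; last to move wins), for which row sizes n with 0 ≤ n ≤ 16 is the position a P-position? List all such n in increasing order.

0, 1, 4, 5, 14, 15

Build the Grundy sequence with g(k) = mex{g(k−s) : s ∈ {2, 6, 8}, s ≤ k}:
k:     0  1  2  3  4  5  6  7  8  9 10 11 12 13 14 15 16
g(k):  0  0  1  1  0  0  1  1  2  2  3  3  2  2  0  0  1
The P-positions (g = 0) in 0..16 are 0, 1, 4, 5, 14, 15.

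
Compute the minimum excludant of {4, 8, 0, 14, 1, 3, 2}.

5

The values 0, 1, 2, 3, 4 are all present; 5 is the first non-negative integer missing from the set.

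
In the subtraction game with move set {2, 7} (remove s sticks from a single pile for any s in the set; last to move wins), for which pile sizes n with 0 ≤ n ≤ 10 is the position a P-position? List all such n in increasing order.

0, 1, 4, 5, 9, 10

Build the Grundy sequence with g(k) = mex{g(k−s) : s ∈ {2, 7}, s ≤ k}:
k:     0  1  2  3  4  5  6  7  8  9 10
g(k):  0  0  1  1  0  0  1  1  2  0  0
The P-positions (g = 0) in 0..10 are 0, 1, 4, 5, 9, 10.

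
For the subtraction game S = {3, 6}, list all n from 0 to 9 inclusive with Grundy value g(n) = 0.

0, 1, 2, 9

Grundy values for subtraction set {3, 6}:
g(0) = mex{} = 0
g(1) = mex{} = 0
g(2) = mex{} = 0
g(3) = mex{0} = 1
g(4) = mex{0} = 1
g(5) = mex{0} = 1
g(6) = mex{0,1} = 2
g(7) = mex{0,1} = 2
g(8) = mex{0,1} = 2
g(9) = mex{1,2} = 0
The P-positions (g = 0) in 0..9 are 0, 1, 2, 9.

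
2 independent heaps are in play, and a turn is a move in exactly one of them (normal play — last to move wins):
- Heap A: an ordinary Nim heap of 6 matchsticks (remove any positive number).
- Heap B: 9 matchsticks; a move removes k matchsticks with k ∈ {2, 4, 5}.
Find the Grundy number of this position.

7

Heap A is a plain Nim heap of size 6, so its Grundy value is 6.
For heap B, compute g(0), g(1), … with moves {2, 4, 5}:
g(0) = mex{} = 0
g(1) = mex{} = 0
g(2) = mex{0} = 1
g(3) = mex{0} = 1
g(4) = mex{0,1} = 2
g(5) = mex{0,1} = 2
g(6) = mex{0,1,2} = 3
g(7) = mex{1,2} = 0
g(8) = mex{1,2,3} = 0
g(9) = mex{0,2} = 1
So g(9) = 1.
The value of a disjunctive sum is the nim-sum of the parts.
Combined value = 6 XOR 1 = 7.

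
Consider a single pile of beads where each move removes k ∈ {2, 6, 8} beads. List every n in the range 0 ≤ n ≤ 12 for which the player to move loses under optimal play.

0, 1, 4, 5

Compute g(0), g(1), … for moves {2, 6, 8}:
k:     0  1  2  3  4  5  6  7  8  9 10 11 12
g(k):  0  0  1  1  0  0  1  1  2  2  3  3  2
The P-positions (g = 0) in 0..12 are 0, 1, 4, 5.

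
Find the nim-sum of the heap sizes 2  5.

7

Write each in binary and XOR column by column:
  010  (2)
  101  (5)
  ---
  111  (7)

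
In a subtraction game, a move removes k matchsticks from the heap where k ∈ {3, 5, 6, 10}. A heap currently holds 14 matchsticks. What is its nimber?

4

Compute g(0), g(1), … for moves {3, 5, 6, 10}:
g(0) = mex{} = 0
g(1) = mex{} = 0
g(2) = mex{} = 0
g(3) = mex{0} = 1
g(4) = mex{0} = 1
g(5) = mex{0} = 1
g(6) = mex{0,1} = 2
g(7) = mex{0,1} = 2
g(8) = mex{0,1} = 2
g(9) = mex{1,2} = 0
g(10) = mex{0,1,2} = 3
g(11) = mex{0,1,2} = 3
g(12) = mex{0,2} = 1
g(13) = mex{1,2,3} = 0
g(14) = mex{0,1,2,3} = 4
So g(14) = 4.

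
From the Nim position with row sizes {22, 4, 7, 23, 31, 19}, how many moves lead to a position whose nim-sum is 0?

Nim-sum: 22 ^ 4 ^ 7 ^ 23 ^ 31 ^ 19 = 14.
The overall nim-sum is X = 14. A row of size p has a winning move iff p XOR X < p (reduce it to p XOR X).
  22: 22 XOR 14 = 24 ≥ 22 — no move.
  4: 4 XOR 14 = 10 ≥ 4 — no move.
  7: 7 XOR 14 = 9 ≥ 7 — no move.
  23: 23 XOR 14 = 25 ≥ 23 — no move.
  31: 31 XOR 14 = 17 < 31 — winning move (to 17).
  19: 19 XOR 14 = 29 ≥ 19 — no move.
That gives 1 winning move.

1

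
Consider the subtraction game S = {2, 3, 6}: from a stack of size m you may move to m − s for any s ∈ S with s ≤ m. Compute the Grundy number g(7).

1

Build the Grundy sequence with g(k) = mex{g(k−s) : s ∈ {2, 3, 6}, s ≤ k}:
k:     0  1  2  3  4  5  6  7
g(k):  0  0  1  1  2  0  3  1
So g(7) = 1.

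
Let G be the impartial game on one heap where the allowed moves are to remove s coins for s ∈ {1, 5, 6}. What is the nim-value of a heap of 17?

2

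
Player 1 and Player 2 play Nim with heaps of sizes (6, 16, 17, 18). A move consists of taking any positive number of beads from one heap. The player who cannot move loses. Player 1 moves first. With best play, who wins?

Nim-sum: 6 ⊕ 16 ⊕ 17 ⊕ 18 = 21.
The nim-sum is 21 ≠ 0, so this is an N-position: the player to move can win; Player 1 has a winning move.

Player 1 wins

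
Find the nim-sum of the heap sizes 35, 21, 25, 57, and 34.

Compute the nim-sum pairwise:
35 ⊕ 21 = 54
54 ⊕ 25 = 47
47 ⊕ 57 = 22
22 ⊕ 34 = 52

52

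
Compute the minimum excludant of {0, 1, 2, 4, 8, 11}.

The values 0, 1, 2 are all present; 3 is the first non-negative integer missing from the set.

3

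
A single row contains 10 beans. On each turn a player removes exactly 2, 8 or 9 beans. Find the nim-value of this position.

Grundy values for subtraction set {2, 8, 9}:
k:     0  1  2  3  4  5  6  7  8  9 10
g(k):  0  0  1  1  0  0  1  1  2  2  3
So g(10) = 3.

3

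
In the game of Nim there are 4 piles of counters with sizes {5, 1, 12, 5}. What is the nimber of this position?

Nim-sum: 5 XOR 1 XOR 12 XOR 5 = 13.

13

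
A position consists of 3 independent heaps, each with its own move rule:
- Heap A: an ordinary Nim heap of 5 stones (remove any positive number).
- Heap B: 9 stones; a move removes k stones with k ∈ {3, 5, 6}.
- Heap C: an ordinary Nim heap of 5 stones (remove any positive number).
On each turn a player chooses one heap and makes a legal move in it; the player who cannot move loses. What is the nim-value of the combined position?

Heap A is a plain Nim heap of size 5, so its Grundy value is 5.
Grundy values for heap B (subtraction set {3, 5, 6}):
k:     0  1  2  3  4  5  6  7  8  9
g(k):  0  0  0  1  1  1  2  2  2  0
So g(9) = 0.
Heap C is a plain Nim heap of size 5, so its Grundy value is 5.
The value of a disjunctive sum is the nim-sum of the parts.
Combined value = 5 XOR 0 XOR 5 = 0.

0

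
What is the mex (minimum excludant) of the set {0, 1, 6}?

The values 0, 1 are all present; 2 is the first non-negative integer missing from the set.

2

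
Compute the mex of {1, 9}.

0

0 is not in the set, so the mex is 0.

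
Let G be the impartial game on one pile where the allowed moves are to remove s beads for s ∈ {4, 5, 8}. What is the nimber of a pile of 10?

Compute g(0), g(1), … for moves {4, 5, 8}:
g(0) = mex{} = 0
g(1) = mex{} = 0
g(2) = mex{} = 0
g(3) = mex{} = 0
g(4) = mex{0} = 1
g(5) = mex{0} = 1
g(6) = mex{0} = 1
g(7) = mex{0} = 1
g(8) = mex{0,1} = 2
g(9) = mex{0,1} = 2
g(10) = mex{0,1} = 2
So g(10) = 2.

2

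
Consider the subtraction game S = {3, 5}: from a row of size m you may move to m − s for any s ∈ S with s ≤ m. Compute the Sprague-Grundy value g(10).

Grundy values for subtraction set {3, 5}:
k:     0  1  2  3  4  5  6  7  8  9 10
g(k):  0  0  0  1  1  1  2  2  0  0  0
So g(10) = 0.

0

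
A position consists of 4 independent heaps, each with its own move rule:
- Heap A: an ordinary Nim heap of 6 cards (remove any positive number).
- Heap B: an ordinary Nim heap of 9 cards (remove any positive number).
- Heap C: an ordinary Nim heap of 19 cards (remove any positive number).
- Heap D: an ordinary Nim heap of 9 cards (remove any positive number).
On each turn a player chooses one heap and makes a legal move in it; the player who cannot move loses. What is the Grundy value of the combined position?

21

Heap A is a plain Nim heap of size 6, so its Grundy value is 6.
Heap B is a plain Nim heap of size 9, so its Grundy value is 9.
Heap C is a plain Nim heap of size 19, so its Grundy value is 19.
Heap D is a plain Nim heap of size 9, so its Grundy value is 9.
The value of a disjunctive sum is the nim-sum of the parts.
Combined value = 6 ⊕ 9 ⊕ 19 ⊕ 9 = 21.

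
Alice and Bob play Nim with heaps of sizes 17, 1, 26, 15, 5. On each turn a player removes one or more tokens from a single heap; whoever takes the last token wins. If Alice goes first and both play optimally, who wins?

Bob wins

Compute the nim-sum pairwise:
17 ^ 1 = 16
16 ^ 26 = 10
10 ^ 15 = 5
5 ^ 5 = 0
The nim-sum is 0, so this is a P-position: the player to move is in a losing position under optimal play; Alice is about to move from it and so loses — Bob wins.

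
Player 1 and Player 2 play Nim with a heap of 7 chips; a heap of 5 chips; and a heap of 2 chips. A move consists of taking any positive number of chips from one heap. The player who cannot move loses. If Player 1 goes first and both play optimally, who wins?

Compute the nim-sum pairwise:
7 XOR 5 = 2
2 XOR 2 = 0
The nim-sum is 0, so this is a P-position: the player to move is in a losing position under optimal play; Player 1 is about to move from it and so loses — Player 2 wins.

Player 2 wins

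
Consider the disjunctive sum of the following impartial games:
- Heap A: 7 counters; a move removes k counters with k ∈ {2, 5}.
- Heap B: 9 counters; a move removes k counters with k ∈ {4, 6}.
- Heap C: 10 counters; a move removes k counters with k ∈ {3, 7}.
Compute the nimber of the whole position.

2

Build the Grundy sequence for heap A with g(k) = mex{g(k−s) : s ∈ {2, 5}, s ≤ k}:
g(0) = mex{} = 0
g(1) = mex{} = 0
g(2) = mex{0} = 1
g(3) = mex{0} = 1
g(4) = mex{1} = 0
g(5) = mex{0,1} = 2
g(6) = mex{0} = 1
g(7) = mex{1,2} = 0
So g(7) = 0.
Grundy values for heap B (subtraction set {4, 6}):
k:     0  1  2  3  4  5  6  7  8  9
g(k):  0  0  0  0  1  1  1  1  2  2
So g(9) = 2.
Build the Grundy sequence for heap C with g(k) = mex{g(k−s) : s ∈ {3, 7}, s ≤ k}:
g(0) = mex{} = 0
g(1) = mex{} = 0
g(2) = mex{} = 0
g(3) = mex{0} = 1
g(4) = mex{0} = 1
g(5) = mex{0} = 1
g(6) = mex{1} = 0
g(7) = mex{0,1} = 2
g(8) = mex{0,1} = 2
g(9) = mex{0} = 1
g(10) = mex{1,2} = 0
So g(10) = 0.
By the Sprague-Grundy theorem, the Grundy value of a sum of independent games is the XOR of the component values.
Combined value = 0 XOR 2 XOR 0 = 2.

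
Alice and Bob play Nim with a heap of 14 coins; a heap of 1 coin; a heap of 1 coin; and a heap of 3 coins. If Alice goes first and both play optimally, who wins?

Compute the nim-sum pairwise:
14 ^ 1 = 15
15 ^ 1 = 14
14 ^ 3 = 13
The nim-sum is 13 ≠ 0, so this is an N-position: the player to move can win; Alice has a winning move.

Alice wins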